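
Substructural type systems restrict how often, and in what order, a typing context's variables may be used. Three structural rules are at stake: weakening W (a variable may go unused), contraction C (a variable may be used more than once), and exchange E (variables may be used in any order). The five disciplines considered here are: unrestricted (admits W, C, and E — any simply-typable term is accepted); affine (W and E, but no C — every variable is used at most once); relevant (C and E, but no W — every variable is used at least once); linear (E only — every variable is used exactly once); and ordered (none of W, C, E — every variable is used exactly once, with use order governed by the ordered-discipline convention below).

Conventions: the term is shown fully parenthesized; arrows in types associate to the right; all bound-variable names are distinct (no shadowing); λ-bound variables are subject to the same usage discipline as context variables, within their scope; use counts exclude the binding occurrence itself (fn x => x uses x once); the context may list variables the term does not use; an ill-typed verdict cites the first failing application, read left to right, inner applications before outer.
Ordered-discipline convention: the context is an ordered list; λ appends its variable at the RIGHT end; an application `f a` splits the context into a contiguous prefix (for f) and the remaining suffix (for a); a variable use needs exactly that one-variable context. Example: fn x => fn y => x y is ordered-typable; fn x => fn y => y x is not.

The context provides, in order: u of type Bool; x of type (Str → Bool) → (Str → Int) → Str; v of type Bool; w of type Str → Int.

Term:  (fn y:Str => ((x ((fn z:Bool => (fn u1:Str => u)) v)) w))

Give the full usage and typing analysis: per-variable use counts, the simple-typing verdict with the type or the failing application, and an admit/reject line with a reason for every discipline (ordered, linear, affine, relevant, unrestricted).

variable uses: u=1, x=1, v=1, w=1, y (λ-bound)=0, z (λ-bound)=0, u1 (λ-bound)=0
order of uses: x, u, v, w
typing: well-typed — term : Str → Str
ordered ✗ (needs weakening: y, z, u1 unused)
linear ✗ (needs weakening: y, z, u1 unused)
affine ✓ (u, x, v, w, y, z, u1: no repeats, contraction unneeded)
relevant ✗ (needs weakening: y, z, u1 unused)
unrestricted ✓ (typability at Str → Str is all that's needed)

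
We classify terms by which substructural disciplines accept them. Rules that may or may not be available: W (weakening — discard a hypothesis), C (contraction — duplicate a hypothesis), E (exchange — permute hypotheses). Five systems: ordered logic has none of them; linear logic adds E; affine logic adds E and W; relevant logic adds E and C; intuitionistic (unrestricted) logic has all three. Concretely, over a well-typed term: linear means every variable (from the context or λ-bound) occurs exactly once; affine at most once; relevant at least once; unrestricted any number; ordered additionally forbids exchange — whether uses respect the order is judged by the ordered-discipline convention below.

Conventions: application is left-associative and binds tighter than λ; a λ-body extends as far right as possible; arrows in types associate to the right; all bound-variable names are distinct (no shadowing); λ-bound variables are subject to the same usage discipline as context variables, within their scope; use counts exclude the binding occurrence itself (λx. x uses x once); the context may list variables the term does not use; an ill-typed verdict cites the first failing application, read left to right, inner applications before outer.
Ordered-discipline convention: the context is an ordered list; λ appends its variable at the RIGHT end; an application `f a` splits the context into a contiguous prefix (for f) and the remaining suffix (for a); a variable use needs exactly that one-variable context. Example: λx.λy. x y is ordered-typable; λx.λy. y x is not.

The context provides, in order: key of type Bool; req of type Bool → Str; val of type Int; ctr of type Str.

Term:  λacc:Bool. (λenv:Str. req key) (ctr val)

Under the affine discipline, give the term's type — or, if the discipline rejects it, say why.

not well-typed under affine — the type mismatch rejects it
usage: key: 1; req: 1; val: 1; ctr: 1; acc (bound): 0; env (bound): 0
use order (left to right): req, key, ctr, val
typing: ill-typed: non-function type Str applied to an argument
across the five disciplines: ordered ✗ · linear ✗ · affine ✗ · relevant ✗ · unrestricted ✗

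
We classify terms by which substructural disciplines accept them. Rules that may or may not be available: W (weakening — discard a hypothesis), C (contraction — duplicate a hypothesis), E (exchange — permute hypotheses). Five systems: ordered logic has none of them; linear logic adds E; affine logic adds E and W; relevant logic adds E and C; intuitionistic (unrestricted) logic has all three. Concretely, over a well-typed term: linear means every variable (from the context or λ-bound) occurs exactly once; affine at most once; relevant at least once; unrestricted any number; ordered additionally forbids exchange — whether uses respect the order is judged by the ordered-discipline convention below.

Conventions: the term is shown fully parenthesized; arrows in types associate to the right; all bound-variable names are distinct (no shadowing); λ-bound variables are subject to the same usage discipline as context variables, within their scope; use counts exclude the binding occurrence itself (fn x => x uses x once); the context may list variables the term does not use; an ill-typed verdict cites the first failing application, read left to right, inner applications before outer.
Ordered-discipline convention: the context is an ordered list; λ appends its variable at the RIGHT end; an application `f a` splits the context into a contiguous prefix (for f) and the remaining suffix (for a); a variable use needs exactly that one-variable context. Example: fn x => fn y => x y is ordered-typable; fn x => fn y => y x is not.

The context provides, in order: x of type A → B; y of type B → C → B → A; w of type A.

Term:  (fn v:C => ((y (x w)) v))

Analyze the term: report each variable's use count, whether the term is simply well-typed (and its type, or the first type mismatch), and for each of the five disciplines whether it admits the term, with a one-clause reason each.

counts: x: 1×, y: 1×, w: 1×, v (bound): 1×
uses in reading order: y, x, w, v
typing: well-typed at C → B → A
ordered ✗ (use order y, x, w, v needs exchange)
linear ✓ (each of x, y, w, v used exactly once)
affine ✓ (at most one use each (x, y, w, v))
relevant ✓ (every one of x, y, w, v appears)
unrestricted ✓ (type-checks (C → B → A) and nothing is barred)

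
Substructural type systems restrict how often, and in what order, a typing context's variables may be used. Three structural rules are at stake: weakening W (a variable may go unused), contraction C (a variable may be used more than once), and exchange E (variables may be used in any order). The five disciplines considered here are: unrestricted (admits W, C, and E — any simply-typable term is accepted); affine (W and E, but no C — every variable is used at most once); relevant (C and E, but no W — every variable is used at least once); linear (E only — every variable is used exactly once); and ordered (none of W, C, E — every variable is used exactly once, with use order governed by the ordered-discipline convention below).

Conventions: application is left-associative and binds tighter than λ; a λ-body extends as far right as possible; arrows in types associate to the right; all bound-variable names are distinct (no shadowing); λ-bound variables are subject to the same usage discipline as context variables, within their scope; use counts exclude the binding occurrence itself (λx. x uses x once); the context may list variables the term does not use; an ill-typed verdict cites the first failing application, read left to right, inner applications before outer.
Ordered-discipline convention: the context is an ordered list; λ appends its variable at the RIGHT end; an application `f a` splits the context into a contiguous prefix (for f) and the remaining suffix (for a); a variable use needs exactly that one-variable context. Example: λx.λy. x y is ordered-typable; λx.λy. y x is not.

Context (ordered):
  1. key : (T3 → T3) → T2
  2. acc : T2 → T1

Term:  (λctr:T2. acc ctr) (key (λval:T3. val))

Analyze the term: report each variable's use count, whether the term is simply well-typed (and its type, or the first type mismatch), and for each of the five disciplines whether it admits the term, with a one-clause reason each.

counts: key ×1; acc ×1; ctr (λ-bound) ×1; val (λ-bound) ×1
use order (left to right): acc, ctr, key, val
typing: well-typed — term : T1
ordered: ✗, use order acc, ctr, key, val needs exchange
linear: ✓, key, acc, ctr, val: one use apiece
affine: ✓, at most one use each (key, acc, ctr, val)
relevant: ✓, at least one use each (key, acc, ctr, val)
unrestricted: ✓, simply typable at T1; W, C, E all held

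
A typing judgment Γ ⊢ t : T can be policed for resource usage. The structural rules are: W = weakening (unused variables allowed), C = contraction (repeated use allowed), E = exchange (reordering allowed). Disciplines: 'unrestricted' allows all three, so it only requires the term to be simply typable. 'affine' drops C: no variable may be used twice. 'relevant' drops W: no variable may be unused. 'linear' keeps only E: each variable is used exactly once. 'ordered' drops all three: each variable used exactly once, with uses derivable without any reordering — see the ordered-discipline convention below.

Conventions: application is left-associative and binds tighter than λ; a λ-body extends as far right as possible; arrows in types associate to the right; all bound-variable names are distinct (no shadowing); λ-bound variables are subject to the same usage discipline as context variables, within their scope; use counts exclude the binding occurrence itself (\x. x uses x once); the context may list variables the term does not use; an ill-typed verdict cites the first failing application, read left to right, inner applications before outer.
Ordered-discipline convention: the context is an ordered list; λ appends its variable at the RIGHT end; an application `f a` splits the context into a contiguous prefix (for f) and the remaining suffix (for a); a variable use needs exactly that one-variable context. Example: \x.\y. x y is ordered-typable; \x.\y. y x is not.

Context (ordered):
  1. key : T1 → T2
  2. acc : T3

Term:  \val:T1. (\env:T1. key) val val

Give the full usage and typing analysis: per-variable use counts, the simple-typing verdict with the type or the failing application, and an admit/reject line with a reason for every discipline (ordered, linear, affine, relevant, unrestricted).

variable uses: key=1; acc=0; val (λ-bound)=2; env (λ-bound)=0
order of uses: key, val, val
typing: well-typed — term : T1 → T2
ordered: ✗, uses contraction: val ×2; acc, env left unused
linear: ✗, uses contraction: val ×2; acc, env left unused
affine: ✗, uses contraction: val ×2
relevant: ✗, acc, env left unused
unrestricted: ✓, typability at T1 → T2 is all that's needed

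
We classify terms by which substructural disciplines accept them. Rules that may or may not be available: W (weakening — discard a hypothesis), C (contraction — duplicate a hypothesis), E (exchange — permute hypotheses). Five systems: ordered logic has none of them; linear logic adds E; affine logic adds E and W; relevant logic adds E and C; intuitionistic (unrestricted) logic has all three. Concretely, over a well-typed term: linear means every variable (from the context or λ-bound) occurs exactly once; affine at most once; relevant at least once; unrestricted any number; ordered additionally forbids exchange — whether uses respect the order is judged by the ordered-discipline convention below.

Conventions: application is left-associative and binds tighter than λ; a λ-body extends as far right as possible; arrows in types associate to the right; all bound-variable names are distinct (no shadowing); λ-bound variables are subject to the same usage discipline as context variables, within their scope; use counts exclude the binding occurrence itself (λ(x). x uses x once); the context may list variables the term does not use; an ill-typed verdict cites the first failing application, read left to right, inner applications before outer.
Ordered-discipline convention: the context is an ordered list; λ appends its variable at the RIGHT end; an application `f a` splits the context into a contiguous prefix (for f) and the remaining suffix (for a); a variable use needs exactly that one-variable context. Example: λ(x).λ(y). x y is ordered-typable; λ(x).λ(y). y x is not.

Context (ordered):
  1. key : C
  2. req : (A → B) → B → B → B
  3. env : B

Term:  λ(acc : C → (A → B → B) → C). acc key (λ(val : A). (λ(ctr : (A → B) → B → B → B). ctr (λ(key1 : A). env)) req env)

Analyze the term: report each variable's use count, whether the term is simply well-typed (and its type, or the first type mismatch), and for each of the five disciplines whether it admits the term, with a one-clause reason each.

use counts: key: 1×, req: 1×, env: 2×, acc (λ-bound): 1×, val (λ-bound): 0×, ctr (λ-bound): 1×, key1 (λ-bound): 0×
use order (left to right): acc, key, ctr, env, req, env
typing: the term checks, with type (C → (A → B → B) → C) → C
ordered: ✗ — env ×2 used more than once (contraction); val, key1 left unused
linear: ✗ — env ×2 used more than once (contraction); val, key1 left unused
affine: ✗ — env ×2 used more than once (contraction)
relevant: ✗ — val, key1 left unused
unrestricted: ✓ — type-checks ((C → (A → B → B) → C) → C) and nothing is barred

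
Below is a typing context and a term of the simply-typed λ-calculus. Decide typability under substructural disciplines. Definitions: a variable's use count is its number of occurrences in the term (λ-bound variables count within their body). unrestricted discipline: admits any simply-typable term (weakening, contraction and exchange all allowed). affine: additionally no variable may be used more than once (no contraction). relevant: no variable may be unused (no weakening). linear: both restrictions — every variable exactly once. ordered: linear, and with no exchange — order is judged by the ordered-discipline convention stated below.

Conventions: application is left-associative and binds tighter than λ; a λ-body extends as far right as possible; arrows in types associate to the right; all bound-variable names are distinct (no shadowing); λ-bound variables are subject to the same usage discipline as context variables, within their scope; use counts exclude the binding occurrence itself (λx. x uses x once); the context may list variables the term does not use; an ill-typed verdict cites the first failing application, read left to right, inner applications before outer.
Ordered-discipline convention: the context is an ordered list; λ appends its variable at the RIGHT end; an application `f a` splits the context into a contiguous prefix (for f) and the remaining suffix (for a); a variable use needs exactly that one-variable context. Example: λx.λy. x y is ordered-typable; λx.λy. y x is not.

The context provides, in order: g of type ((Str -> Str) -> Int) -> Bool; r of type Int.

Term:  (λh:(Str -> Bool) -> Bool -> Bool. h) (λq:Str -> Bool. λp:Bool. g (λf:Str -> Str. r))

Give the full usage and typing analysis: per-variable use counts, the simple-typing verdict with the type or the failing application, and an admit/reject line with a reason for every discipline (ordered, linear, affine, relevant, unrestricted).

usage: g: 1, r: 1, h (λ-bound): 1, q (λ-bound): 0, p (λ-bound): 0, f (λ-bound): 0
left-to-right use order: h, g, r
typing: the term checks, with type (Str -> Bool) -> Bool -> Bool
ordered ✗ (unused: q, p, f — weakening required)
linear ✗ (unused: q, p, f — weakening required)
affine ✓ (g, r, h, q, p, f: no repeats, contraction unneeded)
relevant ✗ (unused: q, p, f — weakening required)
unrestricted ✓ (simply typable at (Str -> Bool) -> Bool -> Bool; W, C, E all held)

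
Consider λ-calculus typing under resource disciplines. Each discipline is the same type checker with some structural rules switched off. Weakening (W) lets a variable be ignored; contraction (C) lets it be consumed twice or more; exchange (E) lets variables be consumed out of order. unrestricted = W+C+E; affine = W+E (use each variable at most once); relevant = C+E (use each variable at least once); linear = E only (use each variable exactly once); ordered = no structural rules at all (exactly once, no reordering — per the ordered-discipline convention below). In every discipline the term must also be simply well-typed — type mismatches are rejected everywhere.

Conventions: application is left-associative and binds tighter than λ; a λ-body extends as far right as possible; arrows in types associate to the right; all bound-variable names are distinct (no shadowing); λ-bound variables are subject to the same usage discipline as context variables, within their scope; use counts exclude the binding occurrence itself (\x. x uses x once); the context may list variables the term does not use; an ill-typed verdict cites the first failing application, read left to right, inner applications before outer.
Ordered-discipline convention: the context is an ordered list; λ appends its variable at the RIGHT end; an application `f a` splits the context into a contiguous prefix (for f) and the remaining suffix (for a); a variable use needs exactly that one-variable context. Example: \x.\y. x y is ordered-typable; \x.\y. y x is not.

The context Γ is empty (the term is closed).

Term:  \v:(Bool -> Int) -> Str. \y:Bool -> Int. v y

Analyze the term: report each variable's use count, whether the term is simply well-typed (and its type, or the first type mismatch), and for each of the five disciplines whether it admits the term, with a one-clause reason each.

use counts: v (bound): 1, y (bound): 1
uses in reading order: v, y
typing: well-typed at ((Bool -> Int) -> Str) -> (Bool -> Int) -> Str
ordered: ✓, v, y: once each, no exchange needed
linear: ✓, single use per variable (v, y)
affine: ✓, none of v, y used more than once
relevant: ✓, every one of v, y appears
unrestricted: ✓, type-checks (((Bool -> Int) -> Str) -> (Bool -> Int) -> Str) and nothing is barred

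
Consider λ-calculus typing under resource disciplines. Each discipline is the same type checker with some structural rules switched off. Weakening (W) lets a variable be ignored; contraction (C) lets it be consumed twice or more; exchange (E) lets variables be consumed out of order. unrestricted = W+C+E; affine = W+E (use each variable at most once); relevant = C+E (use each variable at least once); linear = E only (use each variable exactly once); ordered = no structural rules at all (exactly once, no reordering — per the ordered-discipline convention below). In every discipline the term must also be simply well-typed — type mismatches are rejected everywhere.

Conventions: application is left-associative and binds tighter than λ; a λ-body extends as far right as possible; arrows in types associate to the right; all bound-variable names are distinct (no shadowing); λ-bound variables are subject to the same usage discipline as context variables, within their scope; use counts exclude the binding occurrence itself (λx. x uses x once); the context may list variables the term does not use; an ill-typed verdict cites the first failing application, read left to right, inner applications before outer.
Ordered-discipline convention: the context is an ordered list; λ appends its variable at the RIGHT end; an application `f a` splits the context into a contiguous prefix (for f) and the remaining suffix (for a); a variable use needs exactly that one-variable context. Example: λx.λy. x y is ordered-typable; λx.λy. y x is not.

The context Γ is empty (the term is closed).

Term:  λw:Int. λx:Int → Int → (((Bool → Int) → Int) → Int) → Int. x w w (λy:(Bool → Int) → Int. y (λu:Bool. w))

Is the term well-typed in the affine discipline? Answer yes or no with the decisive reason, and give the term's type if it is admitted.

no — repeated use of w ×3
counts: w (λ-bound): 3×, x (λ-bound): 1×, y (λ-bound): 1×, u (λ-bound): 0×
left-to-right use order: x, w, w, y, w
typing: ✓ — Int → (Int → Int → (((Bool → Int) → Int) → Int) → Int) → Int
all disciplines: ordered ✗ · linear ✗ · affine ✗ · relevant ✗ · unrestricted ✓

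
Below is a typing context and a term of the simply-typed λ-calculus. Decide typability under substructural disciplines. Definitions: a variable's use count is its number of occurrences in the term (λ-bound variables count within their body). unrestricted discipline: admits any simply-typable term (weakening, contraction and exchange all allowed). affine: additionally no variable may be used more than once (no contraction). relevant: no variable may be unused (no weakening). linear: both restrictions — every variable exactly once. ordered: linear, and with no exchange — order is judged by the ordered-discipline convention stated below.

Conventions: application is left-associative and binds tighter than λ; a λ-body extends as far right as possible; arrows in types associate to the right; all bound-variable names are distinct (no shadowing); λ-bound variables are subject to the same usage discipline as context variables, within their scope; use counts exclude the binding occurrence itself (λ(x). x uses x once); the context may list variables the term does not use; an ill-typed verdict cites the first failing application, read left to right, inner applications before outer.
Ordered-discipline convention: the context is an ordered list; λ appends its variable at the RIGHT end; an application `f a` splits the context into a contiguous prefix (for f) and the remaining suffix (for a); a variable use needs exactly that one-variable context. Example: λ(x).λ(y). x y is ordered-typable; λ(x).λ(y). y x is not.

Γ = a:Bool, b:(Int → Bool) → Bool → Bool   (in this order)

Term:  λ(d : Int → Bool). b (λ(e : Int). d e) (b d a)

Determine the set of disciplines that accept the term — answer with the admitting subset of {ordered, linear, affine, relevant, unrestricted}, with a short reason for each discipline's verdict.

admitting disciplines: relevant, unrestricted
use counts: a: 1×, b: 2×, d (λ-bound): 2×, e (λ-bound): 1×
use order (left to right): b, d, e, b, d, a
typing: the term checks, with type (Int → Bool) → Bool
ordered: ✗ — repeated use of b ×2, d ×2
linear: ✗ — repeated use of b ×2, d ×2
affine: ✗ — repeated use of b ×2, d ×2
relevant: ✓ — a, b, d, e: all used, weakening unneeded
unrestricted: ✓ — simply typable at (Int → Bool) → Bool; W, C, E all held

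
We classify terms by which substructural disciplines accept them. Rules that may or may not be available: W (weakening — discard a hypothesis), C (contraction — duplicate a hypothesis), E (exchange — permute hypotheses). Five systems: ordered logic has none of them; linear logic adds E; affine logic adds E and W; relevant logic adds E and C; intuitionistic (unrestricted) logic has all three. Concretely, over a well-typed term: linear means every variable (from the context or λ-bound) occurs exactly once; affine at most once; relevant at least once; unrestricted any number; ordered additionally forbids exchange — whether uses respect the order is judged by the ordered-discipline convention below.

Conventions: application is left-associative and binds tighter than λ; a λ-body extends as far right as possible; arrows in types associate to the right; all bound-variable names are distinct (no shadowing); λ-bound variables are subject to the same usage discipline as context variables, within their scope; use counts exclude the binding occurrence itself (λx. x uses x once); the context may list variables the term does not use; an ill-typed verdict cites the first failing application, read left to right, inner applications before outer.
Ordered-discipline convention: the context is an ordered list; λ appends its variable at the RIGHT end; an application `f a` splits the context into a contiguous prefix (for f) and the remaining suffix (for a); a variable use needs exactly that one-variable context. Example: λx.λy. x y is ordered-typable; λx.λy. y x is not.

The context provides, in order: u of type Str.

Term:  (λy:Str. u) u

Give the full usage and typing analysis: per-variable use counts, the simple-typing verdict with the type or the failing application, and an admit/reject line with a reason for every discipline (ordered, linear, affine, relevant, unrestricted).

counts: u=2, y (λ-bound)=0
left-to-right use order: u, u
typing: ✓ — Str
ordered: ✗ — needs contraction — u ×2; unused: y — weakening required
linear: ✗ — needs contraction — u ×2; unused: y — weakening required
affine: ✗ — needs contraction — u ×2
relevant: ✗ — unused: y — weakening required
unrestricted: ✓ — typability at Str is all that's needed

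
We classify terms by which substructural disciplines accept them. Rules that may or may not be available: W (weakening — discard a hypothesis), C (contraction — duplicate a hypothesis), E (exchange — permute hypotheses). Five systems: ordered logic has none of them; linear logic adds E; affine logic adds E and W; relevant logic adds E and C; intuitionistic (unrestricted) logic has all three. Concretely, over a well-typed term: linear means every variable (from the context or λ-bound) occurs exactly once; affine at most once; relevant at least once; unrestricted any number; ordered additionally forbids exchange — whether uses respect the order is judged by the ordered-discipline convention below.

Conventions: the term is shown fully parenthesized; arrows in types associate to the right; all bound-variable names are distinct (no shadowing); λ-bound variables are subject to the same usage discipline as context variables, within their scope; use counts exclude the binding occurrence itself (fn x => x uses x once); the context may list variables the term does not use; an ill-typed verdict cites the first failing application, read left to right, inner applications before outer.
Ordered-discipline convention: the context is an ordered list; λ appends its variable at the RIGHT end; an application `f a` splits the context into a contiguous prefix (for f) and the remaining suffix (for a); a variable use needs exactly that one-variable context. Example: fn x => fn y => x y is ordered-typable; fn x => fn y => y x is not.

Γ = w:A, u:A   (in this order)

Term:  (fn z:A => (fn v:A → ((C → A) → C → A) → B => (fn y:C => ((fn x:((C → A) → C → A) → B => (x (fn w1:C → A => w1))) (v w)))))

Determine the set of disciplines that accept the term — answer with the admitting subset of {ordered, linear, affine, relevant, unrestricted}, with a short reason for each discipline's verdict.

admitted in: affine, unrestricted
counts: w: 1; u: 0; z [bound]: 0; v [bound]: 1; y [bound]: 0; x [bound]: 1; w1 [bound]: 1
use order (left to right): x, w1, v, w
typing: well-typed at A → (A → ((C → A) → C → A) → B) → C → B
ordered ✗ (unused: u, z, y — weakening required)
linear ✗ (unused: u, z, y — weakening required)
affine ✓ (no duplicate uses among w, u, z, v, y, x, w1)
relevant ✗ (unused: u, z, y — weakening required)
unrestricted ✓ (typability at A → (A → ((C → A) → C → A) → B) → C → B is all that's needed)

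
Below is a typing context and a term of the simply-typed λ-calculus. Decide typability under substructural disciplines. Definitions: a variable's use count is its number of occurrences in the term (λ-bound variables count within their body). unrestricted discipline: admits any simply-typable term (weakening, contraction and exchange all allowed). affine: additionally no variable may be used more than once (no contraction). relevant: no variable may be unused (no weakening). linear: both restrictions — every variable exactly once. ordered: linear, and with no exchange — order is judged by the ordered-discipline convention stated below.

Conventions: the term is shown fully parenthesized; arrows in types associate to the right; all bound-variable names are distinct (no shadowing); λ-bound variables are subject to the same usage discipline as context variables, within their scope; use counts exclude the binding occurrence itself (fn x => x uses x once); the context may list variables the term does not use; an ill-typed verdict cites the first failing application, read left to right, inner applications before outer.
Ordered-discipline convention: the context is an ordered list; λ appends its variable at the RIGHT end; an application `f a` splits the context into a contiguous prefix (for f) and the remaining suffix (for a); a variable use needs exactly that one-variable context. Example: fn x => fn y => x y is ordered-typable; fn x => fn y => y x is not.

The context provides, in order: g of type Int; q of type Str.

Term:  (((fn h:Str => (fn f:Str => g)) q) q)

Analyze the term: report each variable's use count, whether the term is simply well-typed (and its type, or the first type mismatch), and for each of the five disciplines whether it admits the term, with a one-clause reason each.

variable uses: g=1; q=2; h (λ-bound)=0; f (λ-bound)=0
order of uses: g, q, q
typing: ✓ — Int
ordered ✗ (uses contraction: q ×2; h, f left unused)
linear ✗ (uses contraction: q ×2; h, f left unused)
affine ✗ (uses contraction: q ×2)
relevant ✗ (h, f left unused)
unrestricted ✓ (type-checks (Int) and nothing is barred)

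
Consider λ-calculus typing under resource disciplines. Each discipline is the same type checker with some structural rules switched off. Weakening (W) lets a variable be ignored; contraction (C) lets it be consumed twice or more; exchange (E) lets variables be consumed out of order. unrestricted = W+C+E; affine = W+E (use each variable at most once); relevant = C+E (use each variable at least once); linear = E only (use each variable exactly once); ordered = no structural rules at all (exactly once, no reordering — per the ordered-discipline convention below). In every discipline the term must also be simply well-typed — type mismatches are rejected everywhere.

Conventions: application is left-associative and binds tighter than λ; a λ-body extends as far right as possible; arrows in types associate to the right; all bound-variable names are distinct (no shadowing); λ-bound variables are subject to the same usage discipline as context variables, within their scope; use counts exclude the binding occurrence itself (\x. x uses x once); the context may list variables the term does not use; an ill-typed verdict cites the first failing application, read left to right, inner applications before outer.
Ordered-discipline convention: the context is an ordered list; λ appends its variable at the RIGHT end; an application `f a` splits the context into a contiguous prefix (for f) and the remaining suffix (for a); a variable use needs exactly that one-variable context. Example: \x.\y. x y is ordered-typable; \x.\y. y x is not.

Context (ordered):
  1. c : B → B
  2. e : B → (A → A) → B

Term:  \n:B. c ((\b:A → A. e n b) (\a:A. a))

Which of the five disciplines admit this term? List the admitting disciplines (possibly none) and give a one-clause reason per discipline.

admitting disciplines: ordered, linear, affine, relevant, unrestricted
variable uses: c ×1; e ×1; n [bound] ×1; b [bound] ×1; a [bound] ×1
left-to-right use order: c, e, n, b, a
typing: the term checks, with type B → B
ordered ✓ (c, e, n, b, a: once each, no exchange needed)
linear ✓ (c, e, n, b, a: one use apiece)
affine ✓ (no duplicate uses among c, e, n, b, a)
relevant ✓ (every one of c, e, n, b, a appears)
unrestricted ✓ (typability at B → B is all that's needed)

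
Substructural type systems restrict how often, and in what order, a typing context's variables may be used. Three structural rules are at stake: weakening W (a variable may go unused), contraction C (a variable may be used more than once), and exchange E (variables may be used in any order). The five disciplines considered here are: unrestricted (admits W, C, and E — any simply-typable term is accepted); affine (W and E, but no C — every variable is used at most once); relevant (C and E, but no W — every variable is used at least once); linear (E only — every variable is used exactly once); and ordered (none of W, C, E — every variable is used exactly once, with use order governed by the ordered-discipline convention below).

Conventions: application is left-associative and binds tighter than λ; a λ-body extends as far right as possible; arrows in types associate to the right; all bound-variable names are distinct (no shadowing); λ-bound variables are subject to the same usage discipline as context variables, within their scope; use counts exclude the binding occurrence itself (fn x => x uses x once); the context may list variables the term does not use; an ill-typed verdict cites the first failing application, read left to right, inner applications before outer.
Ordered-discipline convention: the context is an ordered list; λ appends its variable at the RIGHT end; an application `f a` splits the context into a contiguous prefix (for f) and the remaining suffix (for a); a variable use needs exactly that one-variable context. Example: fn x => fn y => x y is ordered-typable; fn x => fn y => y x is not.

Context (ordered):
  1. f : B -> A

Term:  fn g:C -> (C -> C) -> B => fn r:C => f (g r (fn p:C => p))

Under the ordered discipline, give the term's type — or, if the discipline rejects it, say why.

term : (C -> (C -> C) -> B) -> C -> A
usage: f ×1; g (bound) ×1; r (bound) ×1; p (bound) ×1
uses in reading order: f, g, r, p
typing: the term checks, with type (C -> (C -> C) -> B) -> C -> A
summary: ordered ✓; linear ✓; affine ✓; relevant ✓; unrestricted ✓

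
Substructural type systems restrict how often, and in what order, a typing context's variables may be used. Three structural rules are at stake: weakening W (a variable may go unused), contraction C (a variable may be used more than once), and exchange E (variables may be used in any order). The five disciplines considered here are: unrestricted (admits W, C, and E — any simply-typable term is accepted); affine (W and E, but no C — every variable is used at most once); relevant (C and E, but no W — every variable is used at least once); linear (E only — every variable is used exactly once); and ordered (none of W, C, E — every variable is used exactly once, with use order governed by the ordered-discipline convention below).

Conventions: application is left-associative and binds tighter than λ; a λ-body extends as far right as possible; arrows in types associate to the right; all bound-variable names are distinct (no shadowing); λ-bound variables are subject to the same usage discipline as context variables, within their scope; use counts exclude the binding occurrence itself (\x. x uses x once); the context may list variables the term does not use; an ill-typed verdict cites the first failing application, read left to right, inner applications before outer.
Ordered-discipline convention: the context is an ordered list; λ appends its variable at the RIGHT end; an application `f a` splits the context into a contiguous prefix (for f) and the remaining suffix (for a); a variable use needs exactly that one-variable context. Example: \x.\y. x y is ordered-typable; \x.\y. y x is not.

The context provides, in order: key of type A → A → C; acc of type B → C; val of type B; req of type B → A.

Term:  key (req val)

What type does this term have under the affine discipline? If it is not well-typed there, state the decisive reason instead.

term : A → C
counts: key: 1, acc: 0, val: 1, req: 1
use order (left to right): key, req, val
typing: the term checks, with type A → C
all disciplines: ordered ✗ | linear ✗ | affine ✓ | relevant ✗ | unrestricted ✓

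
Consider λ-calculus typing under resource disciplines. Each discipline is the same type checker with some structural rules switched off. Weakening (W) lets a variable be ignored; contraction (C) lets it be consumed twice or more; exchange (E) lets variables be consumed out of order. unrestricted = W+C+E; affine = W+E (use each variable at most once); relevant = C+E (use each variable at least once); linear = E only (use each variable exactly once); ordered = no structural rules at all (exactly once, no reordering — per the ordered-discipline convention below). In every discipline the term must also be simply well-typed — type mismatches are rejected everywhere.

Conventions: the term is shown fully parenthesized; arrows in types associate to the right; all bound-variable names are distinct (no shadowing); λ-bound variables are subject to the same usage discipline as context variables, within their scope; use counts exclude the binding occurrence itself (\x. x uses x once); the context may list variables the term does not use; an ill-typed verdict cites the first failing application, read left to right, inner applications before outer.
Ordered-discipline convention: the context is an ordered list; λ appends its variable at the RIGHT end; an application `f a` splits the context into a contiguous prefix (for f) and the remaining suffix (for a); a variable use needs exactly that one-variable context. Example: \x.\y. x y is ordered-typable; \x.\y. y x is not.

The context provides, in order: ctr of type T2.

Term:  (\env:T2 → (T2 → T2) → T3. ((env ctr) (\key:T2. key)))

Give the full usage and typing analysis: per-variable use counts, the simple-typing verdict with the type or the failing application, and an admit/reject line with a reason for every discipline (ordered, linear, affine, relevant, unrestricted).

counts: ctr: 1×, env [bound]: 1×, key [bound]: 1×
order of uses: env, ctr, key
typing: the term checks, with type (T2 → (T2 → T2) → T3) → T3
ordered ✗ (use order env, ctr, key needs exchange)
linear ✓ (each of ctr, env, key used exactly once)
affine ✓ (ctr, env, key: no repeats, contraction unneeded)
relevant ✓ (none of ctr, env, key goes unused)
unrestricted ✓ (well-typed at (T2 → (T2 → T2) → T3) → T3; no restrictions here)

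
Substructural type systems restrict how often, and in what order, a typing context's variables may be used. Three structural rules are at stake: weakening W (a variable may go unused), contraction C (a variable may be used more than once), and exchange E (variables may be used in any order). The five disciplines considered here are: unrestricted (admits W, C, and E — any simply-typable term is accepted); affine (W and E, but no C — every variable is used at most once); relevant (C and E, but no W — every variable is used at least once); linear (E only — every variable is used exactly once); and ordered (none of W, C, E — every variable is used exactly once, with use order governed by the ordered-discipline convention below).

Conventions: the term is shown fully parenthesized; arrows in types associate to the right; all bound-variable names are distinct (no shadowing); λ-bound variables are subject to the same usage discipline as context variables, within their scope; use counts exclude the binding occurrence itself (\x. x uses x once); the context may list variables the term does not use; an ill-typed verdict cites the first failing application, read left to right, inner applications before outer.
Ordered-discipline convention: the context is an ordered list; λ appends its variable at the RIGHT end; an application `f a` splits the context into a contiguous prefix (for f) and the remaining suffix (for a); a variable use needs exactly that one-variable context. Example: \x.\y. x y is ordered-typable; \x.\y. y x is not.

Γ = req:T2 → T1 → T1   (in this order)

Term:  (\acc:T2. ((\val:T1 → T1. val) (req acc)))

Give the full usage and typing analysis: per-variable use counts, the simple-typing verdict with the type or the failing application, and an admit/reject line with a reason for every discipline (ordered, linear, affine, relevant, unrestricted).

use counts: req: 1; acc (bound): 1; val (bound): 1
left-to-right use order: val, req, acc
typing: well-typed at T2 → T1 → T1
ordered: ✓ — req, acc, val once each; derivable with no W/C/E
linear: ✓ — single use per variable (req, acc, val)
affine: ✓ — req, acc, val: no repeats, contraction unneeded
relevant: ✓ — every one of req, acc, val appears
unrestricted: ✓ — simply typable at T2 → T1 → T1; W, C, E all held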